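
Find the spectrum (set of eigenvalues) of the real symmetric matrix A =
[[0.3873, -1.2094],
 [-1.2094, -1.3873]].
sigma(A) ≈ {-2, 1}

A is real symmetric, so its spectrum consists of real eigenvalues. Expanding the characteristic polynomial of the displayed matrix gives
  det(λ I - A) = p(λ) = λ^2 + (1)λ + (-2).
Solving p(λ) = 0 yields eigenvalues ≈ -2, 1. (A is shown rounded to 4 decimals, so these recover the underlying integer eigenvalues to within that precision.)
Verification: the trace of A = -1 equals the sum of eigenvalues -1, and det(A) ≈ -1.9999 matches the eigenvalue product -2.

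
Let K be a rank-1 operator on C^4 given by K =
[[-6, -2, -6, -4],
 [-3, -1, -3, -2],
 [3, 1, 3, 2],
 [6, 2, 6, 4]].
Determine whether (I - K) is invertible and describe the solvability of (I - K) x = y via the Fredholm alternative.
(I - K) is invertible (det(I - K) = 1 ≠ 0), so for every y in C^4 the equation (I - K) x = y has a unique solution.

K has rank 1, so it is an outer product K = u v^T: every row of K is a multiple of one row vector. Reading off the entries, u = (2, 1, -1, -2) and v = (-3, -1, -3, -2) (row i of K equals u_i·v^T). A rank-one matrix u v^T satisfies K u = u (v·u) and kills the (3)-dimensional subspace v^⊥, so its characteristic polynomial is lambda^3 (lambda - v·u) with v·u = tr K = 0. Hence the eigenvalues of I - K are 1 (multiplicity 3) and 1 - (0) = 1, so det(I - K) = 1. (Direct check: I - K =
[[7, 2, 6, 4],
 [3, 2, 3, 2],
 [-3, -1, -2, -2],
 [-6, -2, -6, -3]]
has determinant 1.) The finite-dimensional Fredholm alternative says: either (I - K) is invertible, or ker(I - K) ≠ {0} and then range(I - K) = ker((I - K)^*)^⊥, with dim ker(I - K) = dim ker((I - K)^*). Since det(I - K) ≠ 0, 1 is not an eigenvalue of K and ker(I - K) = {0}, so we are in the first case: for every y there is a unique x = (I - K)^(-1) y. Explicitly, by the Sherman–Morrison formula, (I - u v^T)^(-1) = I + u v^T/(1 - v·u), i.e. (I - K)^(-1) = I + K.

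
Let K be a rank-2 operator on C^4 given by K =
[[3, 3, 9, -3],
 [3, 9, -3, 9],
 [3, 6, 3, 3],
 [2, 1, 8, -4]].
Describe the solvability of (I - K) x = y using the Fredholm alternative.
(I - K) is invertible (det(I - K) = -52 ≠ 0), so for every y in C^4 the equation (I - K) x = y has a unique solution.

K has rank 2 and factors as K = U V^T = u1 v1^T + u2 v2^T with u1 = (-3, -3, -3, -2), v1 = (-1, -2, -1, -1), u2 = (3, -3, 0, 3), v2 = (0, -1, 2, -2) (multiplying out reproduces the displayed K). The nonzero eigenvalues of U V^T coincide with those of the 2 x 2 matrix G = V^T U = [[v1·u1, v1·u2], [v2·u1, v2·u2]] = [[14, 0], [1, -3]], and by the Sylvester determinant identity det(I_4 - U V^T) = det(I_2 - V^T U) = det([[-13, 0], [-1, 4]]) = (-13)(4) - (0)(-1) = -52. (Direct check: I - K =
[[-2, -3, -9, 3],
 [-3, -8, 3, -9],
 [-3, -6, -2, -3],
 [-2, -1, -8, 5]]
has determinant -52.) The finite-dimensional Fredholm alternative says: either (I - K) is invertible, or ker(I - K) ≠ {0} and then range(I - K) = ker((I - K)^*)^⊥, with dim ker(I - K) = dim ker((I - K)^*). Since det(I - K) ≠ 0, 1 is not an eigenvalue of K and ker(I - K) = {0}, so we are in the first case: for every y there is a unique x = (I - K)^(-1) y. (Explicitly, by the Woodbury identity, (I - U V^T)^(-1) = I + U (I_2 - G)^(-1) V^T.)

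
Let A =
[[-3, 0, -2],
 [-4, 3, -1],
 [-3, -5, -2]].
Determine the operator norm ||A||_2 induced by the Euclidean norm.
||A||_2 ≈ 6.7076 (= sqrt(largest eigenvalue of A^T A))

||A||_2 = sigma_max(A) = sqrt(lambda_max(A^T A)). Form the symmetric matrix M = A^T A =
[[34, 3, 16],
 [3, 34, 7],
 [16, 7, 9]].
Its characteristic polynomial (trace, sum of principal 2x2 minors, determinant of M give the coefficients) is
  p(λ) = det(λ I - M) = λ^3 - 77λ^2 + 1454λ - 625.
No integer candidate from the rational root theorem (±divisors of 625) is a root, so the roots are irrational. The cubic discriminant is Δ = 346543233 > 0, so there are three distinct real roots. p(0) = -625 and p(1) = 753 have opposite signs, so a root lies in (0, 1); Newton's method refines it to λ ≈ 0.44. p(31) = 243 and p(32) = -177 have opposite signs, so a root lies in (31, 32); Newton's method refines it to λ ≈ 31.5683. p(44) = -537 and p(45) = 5 have opposite signs, so a root lies in (44, 45); Newton's method refines it to λ ≈ 44.9916. Check (Vieta): the three roots sum to 77, matching tr M = 77.
So the eigenvalues of A^T A are ≈ 0.44, 31.5683, 44.9916 (all ≥ 0, as they must be for A^T A). The largest is λ_max ≈ 44.9916, hence ||A||_2 = sqrt(λ_max) ≈ 6.7076.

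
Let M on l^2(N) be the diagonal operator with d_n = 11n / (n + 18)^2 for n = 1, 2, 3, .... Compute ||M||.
||M|| = 11/72 (attained at n = 18)

For M diagonal, ||M|| = sup_n |d_n|. Treat f(x) = 11x / (x + 18)^2 for real x > 0. By the quotient rule, f'(x) = 11(18 - x)/(x + 18)^3, which is positive for x < 18 and negative for x > 18. So f has a unique maximum at x = 18, and since 18 is a positive integer, the supremum over n ≥ 1 is attained at n = 18: d_18 = 11·18/(18 + 18)^2 = 11·18/1296 = 11/72. Hence ||M|| = 11/72.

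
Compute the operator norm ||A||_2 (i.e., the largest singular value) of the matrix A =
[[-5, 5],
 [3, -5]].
||A||_2 = sqrt((84 + sqrt(6656))/2) ≈ 9.099 (= sqrt(largest eigenvalue of A^T A))

||A||_2 = sigma_max(A) = sqrt(lambda_max(A^T A)). Form the symmetric matrix M = A^T A =
[[34, -40],
 [-40, 50]].
Its characteristic polynomial (trace, determinant of M give the coefficients) is
  p(λ) = det(λ I - M) = λ^2 - 84λ + 100.
For λ^2 - 84λ + 100 the discriminant is 6656. It is nonnegative but not a perfect square, so the roots are real and irrational: λ = (84 ± sqrt(6656))/2 ≈ 82.7922, 1.2078.
So the eigenvalues of A^T A are ≈ 1.2078, 82.7922 (all ≥ 0, as they must be for A^T A). The largest is λ_max = (84 + sqrt(6656))/2 ≈ 82.7922, hence ||A||_2 = sqrt(λ_max) = sqrt((84 + sqrt(6656))/2) ≈ 9.099.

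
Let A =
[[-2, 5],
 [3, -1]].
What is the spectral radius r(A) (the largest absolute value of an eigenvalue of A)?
r(A) = (3 + sqrt(61))/2 ≈ 5.4051

The eigenvalues of A are the roots of its characteristic polynomial. With M = A (coefficients from the trace and determinant):
  p(λ) = det(λ I - M) = λ^2 + 3λ - 13.
For λ^2 + 3λ - 13 the discriminant is 61. It is nonnegative but not a perfect square, so the roots are real and irrational: λ = (-3 ± sqrt(61))/2 ≈ 2.4051, -5.4051.
Thus the eigenvalues (to 4 decimals) are 2.4051 (modulus 2.4051); -5.4051 (modulus 5.4051). The spectral radius is the largest modulus: r(A) = (3 + sqrt(61))/2 ≈ 5.4051. (Cross-check: r(A) ≤ ||A||_2 ≈ 5.8339; equality holds whenever A is normal, though it can also hold for some non-normal A.)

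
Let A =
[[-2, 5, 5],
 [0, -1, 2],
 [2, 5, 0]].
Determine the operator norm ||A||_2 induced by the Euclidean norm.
||A||_2 ≈ 8.1239 (= sqrt(largest eigenvalue of A^T A))

||A||_2 = sigma_max(A) = sqrt(lambda_max(A^T A)). Form the symmetric matrix M = A^T A =
[[8, 0, -10],
 [0, 51, 23],
 [-10, 23, 29]].
Its characteristic polynomial (trace, sum of principal 2x2 minors, determinant of M give the coefficients) is
  p(λ) = det(λ I - M) = λ^3 - 88λ^2 + 1490λ - 2500.
No integer candidate from the rational root theorem (±divisors of 2500) is a root, so the roots are irrational. The cubic discriminant is Δ = 2877588400 > 0, so there are three distinct real roots. p(1) = -1097 and p(2) = 136 have opposite signs, so a root lies in (1, 2); Newton's method refines it to λ ≈ 1.8827. p(20) = 100 and p(21) = -757 have opposite signs, so a root lies in (20, 21); Newton's method refines it to λ ≈ 20.12. p(65) = -2825 and p(66) = 8 have opposite signs, so a root lies in (65, 66); Newton's method refines it to λ ≈ 65.9973. Check (Vieta): the three roots sum to 88, matching tr M = 88.
So the eigenvalues of A^T A are ≈ 1.8827, 20.12, 65.9973 (all ≥ 0, as they must be for A^T A). The largest is λ_max ≈ 65.9973, hence ||A||_2 = sqrt(λ_max) ≈ 8.1239.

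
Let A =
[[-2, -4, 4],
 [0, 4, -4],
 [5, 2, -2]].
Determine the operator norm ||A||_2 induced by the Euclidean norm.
||A||_2 = sqrt((101 + sqrt(4441))/2) ≈ 9.1553 (= sqrt(largest eigenvalue of A^T A))

||A||_2 = sigma_max(A) = sqrt(lambda_max(A^T A)). Form the symmetric matrix M = A^T A =
[[29, 18, -18],
 [18, 36, -36],
 [-18, -36, 36]].
Its characteristic polynomial (trace, sum of principal 2x2 minors, determinant of M give the coefficients) is
  p(λ) = det(λ I - M) = λ^3 - 101λ^2 + 1440λ.
The constant term is 0, so λ = 0 is a root. Dividing out λ leaves p(λ) = λ(λ^2 - 101λ + 1440). For λ^2 - 101λ + 1440 the discriminant is 4441. It is nonnegative but not a perfect square, so the roots are real and irrational: λ = (101 ± sqrt(4441))/2 ≈ 83.8204, 17.1796.
So the eigenvalues of A^T A are ≈ 0, 17.1796, 83.8204 (all ≥ 0, as they must be for A^T A). The largest is λ_max = (101 + sqrt(4441))/2 ≈ 83.8204, hence ||A||_2 = sqrt(λ_max) = sqrt((101 + sqrt(4441))/2) ≈ 9.1553.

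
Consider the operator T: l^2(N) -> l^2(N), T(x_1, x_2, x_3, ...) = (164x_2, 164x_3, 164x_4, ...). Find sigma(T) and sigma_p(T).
sigma(T) = closed disk {z in C : |z| ≤ 164}; sigma_p(T) = open disk {z in C : |z| < 164}

Note T = 164·V where V is the unit left shift (V x)_k = x_{k+1}; so sigma(T) = 164·sigma(V) and ||T|| = 164||V||. ||T x||^2 = 26896sum_{k≥2} |x_k|^2 ≤ 26896||x||^2, with equality on {x : x_1 = 0}, so ||T|| = 164. For any lambda with |lambda| < 164, set r = lambda/164 (|r| < 1); the vector x = (1, r, r^2, ...) is in l^2 and satisfies T x = 164(r, r^2, ...) = lambda x, so lambda is an eigenvalue. On the boundary |lambda| = 164 the geometric series diverges, so no l^2 eigenvector exists, but these lambda lie in the approximate point spectrum. Hence sigma(T) is the closed disk of radius 164 and sigma_p(T) is the open disk.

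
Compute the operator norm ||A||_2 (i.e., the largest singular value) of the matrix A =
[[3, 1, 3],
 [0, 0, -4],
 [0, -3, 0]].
||A||_2 ≈ 5.4624 (= sqrt(largest eigenvalue of A^T A))

||A||_2 = sigma_max(A) = sqrt(lambda_max(A^T A)). Form the symmetric matrix M = A^T A =
[[9, 3, 9],
 [3, 10, 3],
 [9, 3, 25]].
Its characteristic polynomial (trace, sum of principal 2x2 minors, determinant of M give the coefficients) is
  p(λ) = det(λ I - M) = λ^3 - 44λ^2 + 466λ - 1296.
No integer candidate from the rational root theorem (±divisors of 1296) is a root, so the roots are irrational. The cubic discriminant is Δ = 7009056 > 0, so there are three distinct real roots. p(4) = -72 and p(5) = 59 have opposite signs, so a root lies in (4, 5); Newton's method refines it to λ ≈ 4.4914. p(9) = 63 and p(10) = -36 have opposite signs, so a root lies in (9, 10); Newton's method refines it to λ ≈ 9.6706. p(29) = -397 and p(30) = 84 have opposite signs, so a root lies in (29, 30); Newton's method refines it to λ ≈ 29.838. Check (Vieta): the three roots sum to 44, matching tr M = 44.
So the eigenvalues of A^T A are ≈ 4.4914, 9.6706, 29.838 (all ≥ 0, as they must be for A^T A). The largest is λ_max ≈ 29.838, hence ||A||_2 = sqrt(λ_max) ≈ 5.4624.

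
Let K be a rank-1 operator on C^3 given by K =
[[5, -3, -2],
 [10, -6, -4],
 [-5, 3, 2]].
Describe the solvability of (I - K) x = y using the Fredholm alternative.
(I - K) is singular (det(I - K) = 0, i.e. 1 ∈ sigma(K)). (I - K) x = y is solvable iff y ⊥ ker((I - K)^*) = span{(5, -3, -2)}, i.e. iff 5y_1 - 3y_2 - 2y_3 = 0. When solvable, the solutions are x = y + c·(1, 2, -1), c arbitrary (ker(I - K) = span{(1, 2, -1)}, dimension 1).

K has rank 1, so it is an outer product K = u v^T: every row of K is a multiple of one row vector. Reading off the entries, u = (1, 2, -1) and v = (5, -3, -2) (row i of K equals u_i·v^T). A rank-one matrix u v^T satisfies K u = u (v·u) and kills the (2)-dimensional subspace v^⊥, so its characteristic polynomial is lambda^2 (lambda - v·u) with v·u = tr K = 1. Hence the eigenvalues of I - K are 1 (multiplicity 2) and 1 - (1) = 0, so det(I - K) = 0. (Direct check: I - K =
[[-4, 3, 2],
 [-10, 7, 4],
 [5, -3, -1]]
has determinant 0.) So 1 is an eigenvalue of K and (I - K) is not invertible. The finite-dimensional Fredholm alternative says: either (I - K) is invertible, or ker(I - K) ≠ {0} and then range(I - K) = ker((I - K)^*)^⊥, with dim ker(I - K) = dim ker((I - K)^*). We are in the second case, so we need both kernels. Kernel of I - K: (I - K) u = u - u (v·u) = u - u = 0, so ker(I - K) = span{u} = span{(1, 2, -1)} (it is exactly 1-dimensional because rank(I - K) = 2). Kernel of the adjoint: K is real, so (I - K)^* = I - K^T = I - v u^T, and (I - v u^T) v = v - v (u·v) = 0; hence ker((I - K)^*) = span{v} = span{(5, -3, -2)}. Therefore (I - K) x = y is solvable iff <y, v> = 0, i.e. iff 5y_1 - 3y_2 - 2y_3 = 0. When this holds, K y = u (v·y) = 0, so (I - K) y = y and x = y is a particular solution; the full solution set is the line x = y + c·u = y + c·(1, 2, -1), c ∈ C.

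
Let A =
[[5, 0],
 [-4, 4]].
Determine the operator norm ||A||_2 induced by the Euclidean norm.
||A||_2 = sqrt((57 + sqrt(1649))/2) ≈ 6.986 (= sqrt(largest eigenvalue of A^T A))

||A||_2 = sigma_max(A) = sqrt(lambda_max(A^T A)). Form the symmetric matrix M = A^T A =
[[41, -16],
 [-16, 16]].
Its characteristic polynomial (trace, determinant of M give the coefficients) is
  p(λ) = det(λ I - M) = λ^2 - 57λ + 400.
For λ^2 - 57λ + 400 the discriminant is 1649. It is nonnegative but not a perfect square, so the roots are real and irrational: λ = (57 ± sqrt(1649))/2 ≈ 48.8039, 8.1961.
So the eigenvalues of A^T A are ≈ 8.1961, 48.8039 (all ≥ 0, as they must be for A^T A). The largest is λ_max = (57 + sqrt(1649))/2 ≈ 48.8039, hence ||A||_2 = sqrt(λ_max) = sqrt((57 + sqrt(1649))/2) ≈ 6.986.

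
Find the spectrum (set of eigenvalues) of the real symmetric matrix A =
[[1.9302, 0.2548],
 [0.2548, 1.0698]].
sigma(A) ≈ {1, 2}

A is real symmetric, so its spectrum consists of real eigenvalues. Expanding the characteristic polynomial of the displayed matrix gives
  det(λ I - A) = p(λ) = λ^2 + (-3)λ + (2).
Solving p(λ) = 0 yields eigenvalues ≈ 1, 2. (A is shown rounded to 4 decimals, so these recover the underlying integer eigenvalues to within that precision.)
Verification: the trace of A = 3 equals the sum of eigenvalues 3, and det(A) ≈ 2.0000 matches the eigenvalue product 2.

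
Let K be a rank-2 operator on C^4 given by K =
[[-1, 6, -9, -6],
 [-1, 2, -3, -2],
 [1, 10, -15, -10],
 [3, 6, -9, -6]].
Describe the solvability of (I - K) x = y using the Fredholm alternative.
(I - K) is invertible (det(I - K) = 73 ≠ 0), so for every y in C^4 the equation (I - K) x = y has a unique solution.

K has rank 2 and factors as K = U V^T = u1 v1^T + u2 v2^T with u1 = (2, 1, 2, 0), v1 = (-1, 2, -3, -2), u2 = (-1, 0, -3, -3), v2 = (-1, -2, 3, 2) (multiplying out reproduces the displayed K). The nonzero eigenvalues of U V^T coincide with those of the 2 x 2 matrix G = V^T U = [[v1·u1, v1·u2], [v2·u1, v2·u2]] = [[-6, 16], [2, -14]], and by the Sylvester determinant identity det(I_4 - U V^T) = det(I_2 - V^T U) = det([[7, -16], [-2, 15]]) = (7)(15) - (-16)(-2) = 73. (Direct check: I - K =
[[2, -6, 9, 6],
 [1, -1, 3, 2],
 [-1, -10, 16, 10],
 [-3, -6, 9, 7]]
has determinant 73.) The finite-dimensional Fredholm alternative says: either (I - K) is invertible, or ker(I - K) ≠ {0} and then range(I - K) = ker((I - K)^*)^⊥, with dim ker(I - K) = dim ker((I - K)^*). Since det(I - K) ≠ 0, 1 is not an eigenvalue of K and ker(I - K) = {0}, so we are in the first case: for every y there is a unique x = (I - K)^(-1) y. (Explicitly, by the Woodbury identity, (I - U V^T)^(-1) = I + U (I_2 - G)^(-1) V^T.)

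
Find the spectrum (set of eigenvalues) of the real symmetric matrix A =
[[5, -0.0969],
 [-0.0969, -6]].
sigma(A) ≈ {-6, 5}

A is real symmetric, so its spectrum consists of real eigenvalues. Expanding the characteristic polynomial of the displayed matrix gives
  det(λ I - A) = p(λ) = λ^2 + (1)λ + (-30).
Solving p(λ) = 0 yields eigenvalues ≈ -6, 5. (A is shown rounded to 4 decimals, so these recover the underlying integer eigenvalues to within that precision.)
Verification: the trace of A = -1 equals the sum of eigenvalues -1, and det(A) ≈ -29.9995 matches the eigenvalue product -30.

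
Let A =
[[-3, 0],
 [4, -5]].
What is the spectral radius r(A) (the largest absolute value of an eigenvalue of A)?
r(A) = 5

The eigenvalues of A are the roots of its characteristic polynomial. With M = A (coefficients from the trace and determinant):
  p(λ) = det(λ I - M) = λ^2 + 8λ + 15.
For λ^2 + 8λ + 15 the discriminant is 4. It is a perfect square (2^2), so the roots are rational: λ = (-8 ± 2)/2 = -3, -5.
Thus the eigenvalues (to 4 decimals) are -3 (modulus 3); -5 (modulus 5). The spectral radius is the largest modulus: r(A) = 5. (Cross-check: r(A) ≤ ||A||_2 ≈ 6.7082; equality holds whenever A is normal, though it can also hold for some non-normal A.)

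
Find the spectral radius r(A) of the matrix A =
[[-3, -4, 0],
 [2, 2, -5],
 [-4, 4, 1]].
r(A) ≈ 5.986

The eigenvalues of A are the roots of its characteristic polynomial. With M = A (coefficients from the trace, the sum of principal 2x2 minors, and det A):
  p(λ) = det(λ I - M) = λ^3 + 21λ + 138.
No integer candidate from the rational root theorem (±divisors of 138) is a root, so the roots are irrational. The cubic discriminant is Δ = -551232 < 0, so there is one real root and a complex-conjugate pair. p(-4) = -10 and p(-3) = 48 have opposite signs, so a root lies in (-4, -3); Newton's method refines it to λ ≈ -3.8513. Dividing out (λ - (-3.8513)) leaves approximately λ^2 - 3.8513λ + 35.8323. For λ^2 - 3.8513λ + 35.8323 the discriminant is -128.4969. It is negative, so the remaining roots are the complex-conjugate pair λ ≈ 1.9256 ± 5.6678i. Their product equals the constant term, so |λ|^2 ≈ 35.8323 and |λ| ≈ 5.986.
Thus the eigenvalues (to 4 decimals) are -3.8513 (modulus 3.8513); 1.9256 ± 5.6678i (modulus 5.986). The spectral radius is the largest modulus: r(A) ≈ 5.986. (Cross-check: r(A) ≤ ||A||_2 ≈ 6.6199; equality holds whenever A is normal, though it can also hold for some non-normal A.)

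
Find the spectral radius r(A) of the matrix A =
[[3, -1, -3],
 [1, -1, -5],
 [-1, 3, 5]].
r(A) = 3

The eigenvalues of A are the roots of its characteristic polynomial. With M = A (coefficients from the trace, the sum of principal 2x2 minors, and det A):
  p(λ) = det(λ I - M) = λ^3 - 7λ^2 + 20λ - 24.
By the rational root theorem any rational root is an integer divisor of 24. Testing λ = 3: p(3) = 27 - 63 + 60 - 24 = 0, so λ = 3 is a root. Dividing out (λ - 3) leaves p(λ) = (λ - 3)(λ^2 - 4λ + 8). For λ^2 - 4λ + 8 the discriminant is -16. It is negative, so the roots are the complex-conjugate pair λ = 2 ± (sqrt(16)/2) i ≈ 2 ± 2i. For a conjugate pair the product of the roots equals the constant term, so |λ|^2 = 8 and |λ| = sqrt(8) ≈ 2.8284.
Thus the eigenvalues (to 4 decimals) are 2 ± 2i (modulus 2.8284); 3 (modulus 3). The spectral radius is the largest modulus: r(A) = 3. (Cross-check: r(A) ≤ ||A||_2 ≈ 8.6415; equality holds whenever A is normal, though it can also hold for some non-normal A.)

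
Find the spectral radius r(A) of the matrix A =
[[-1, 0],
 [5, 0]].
r(A) = 1

The eigenvalues of A are the roots of its characteristic polynomial. With M = A (coefficients from the trace and determinant):
  p(λ) = det(λ I - M) = λ^2 + λ.
For λ^2 + λ the discriminant is 1. It is a perfect square (1^2), so the roots are rational: λ = (-1 ± 1)/2 = 0, -1.
Thus the eigenvalues (to 4 decimals) are 0 (modulus 0); -1 (modulus 1). The spectral radius is the largest modulus: r(A) = 1. (Cross-check: r(A) ≤ ||A||_2 ≈ 5.099; equality holds whenever A is normal, though it can also hold for some non-normal A.)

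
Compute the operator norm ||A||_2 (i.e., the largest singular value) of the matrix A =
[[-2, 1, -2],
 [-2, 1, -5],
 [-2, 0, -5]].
||A||_2 ≈ 8.1178 (= sqrt(largest eigenvalue of A^T A))

||A||_2 = sigma_max(A) = sqrt(lambda_max(A^T A)). Form the symmetric matrix M = A^T A =
[[12, -4, 24],
 [-4, 2, -7],
 [24, -7, 54]].
Its characteristic polynomial (trace, sum of principal 2x2 minors, determinant of M give the coefficients) is
  p(λ) = det(λ I - M) = λ^3 - 68λ^2 + 139λ - 36.
No integer candidate from the rational root theorem (±divisors of 36) is a root, so the roots are irrational. The cubic discriminant is Δ = 39409524 > 0, so there are three distinct real roots. p(0) = -36 and p(1) = 36 have opposite signs, so a root lies in (0, 1); Newton's method refines it to λ ≈ 0.304. p(1) = 36 and p(2) = -22 have opposite signs, so a root lies in (1, 2); Newton's method refines it to λ ≈ 1.797. p(65) = -3676 and p(66) = 426 have opposite signs, so a root lies in (65, 66); Newton's method refines it to λ ≈ 65.899. Check (Vieta): the three roots sum to 68, matching tr M = 68.
So the eigenvalues of A^T A are ≈ 0.304, 1.797, 65.899 (all ≥ 0, as they must be for A^T A). The largest is λ_max ≈ 65.899, hence ||A||_2 = sqrt(λ_max) ≈ 8.1178.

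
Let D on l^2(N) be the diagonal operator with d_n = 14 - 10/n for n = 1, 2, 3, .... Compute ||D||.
||D|| = 14

For a diagonal operator on l^2 with entries d_n, ||D|| = sup_n |d_n|. Here d_1 = 4, d_2 = 9, ..., and d_n = 14 - 10/n increases monotonically toward 14. All terms lie in [4, 14), so |d_n| = d_n and the supremum is the limit 14, which is not attained by any individual d_n. Hence ||D|| = 14.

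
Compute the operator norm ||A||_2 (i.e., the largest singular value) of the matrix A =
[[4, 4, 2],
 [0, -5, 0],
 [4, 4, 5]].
||A||_2 ≈ 10.0139 (= sqrt(largest eigenvalue of A^T A))

||A||_2 = sigma_max(A) = sqrt(lambda_max(A^T A)). Form the symmetric matrix M = A^T A =
[[32, 32, 28],
 [32, 57, 28],
 [28, 28, 29]].
Its characteristic polynomial (trace, sum of principal 2x2 minors, determinant of M give the coefficients) is
  p(λ) = det(λ I - M) = λ^3 - 118λ^2 + 1813λ - 3600.
No integer candidate from the rational root theorem (±divisors of 3600) is a root, so the roots are irrational. The cubic discriminant is Δ = 11783999568 > 0, so there are three distinct real roots. p(2) = -438 and p(3) = 804 have opposite signs, so a root lies in (2, 3); Newton's method refines it to λ ≈ 2.3329. p(15) = 420 and p(16) = -704 have opposite signs, so a root lies in (15, 16); Newton's method refines it to λ ≈ 15.3888. p(100) = -2300 and p(101) = 6096 have opposite signs, so a root lies in (100, 101); Newton's method refines it to λ ≈ 100.2783. Check (Vieta): the three roots sum to 118, matching tr M = 118.
So the eigenvalues of A^T A are ≈ 2.3329, 15.3888, 100.2783 (all ≥ 0, as they must be for A^T A). The largest is λ_max ≈ 100.2783, hence ||A||_2 = sqrt(λ_max) ≈ 10.0139.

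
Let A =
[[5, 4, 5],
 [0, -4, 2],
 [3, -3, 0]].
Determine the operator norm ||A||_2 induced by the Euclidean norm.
||A||_2 ≈ 8.1741 (= sqrt(largest eigenvalue of A^T A))

||A||_2 = sigma_max(A) = sqrt(lambda_max(A^T A)). Form the symmetric matrix M = A^T A =
[[34, 11, 25],
 [11, 41, 12],
 [25, 12, 29]].
Its characteristic polynomial (trace, sum of principal 2x2 minors, determinant of M give the coefficients) is
  p(λ) = det(λ I - M) = λ^3 - 104λ^2 + 2679λ - 12996.
No integer candidate from the rational root theorem (±divisors of 12996) is a root, so the roots are irrational. The cubic discriminant is Δ = 2858665140 > 0, so there are three distinct real roots. p(6) = -450 and p(7) = 1004 have opposite signs, so a root lies in (6, 7); Newton's method refines it to λ ≈ 6.2973. p(30) = 774 and p(31) = -100 have opposite signs, so a root lies in (30, 31); Newton's method refines it to λ ≈ 30.887. p(66) = -1710 and p(67) = 404 have opposite signs, so a root lies in (66, 67); Newton's method refines it to λ ≈ 66.8157. Check (Vieta): the three roots sum to 104, matching tr M = 104.
So the eigenvalues of A^T A are ≈ 6.2973, 30.887, 66.8157 (all ≥ 0, as they must be for A^T A). The largest is λ_max ≈ 66.8157, hence ||A||_2 = sqrt(λ_max) ≈ 8.1741.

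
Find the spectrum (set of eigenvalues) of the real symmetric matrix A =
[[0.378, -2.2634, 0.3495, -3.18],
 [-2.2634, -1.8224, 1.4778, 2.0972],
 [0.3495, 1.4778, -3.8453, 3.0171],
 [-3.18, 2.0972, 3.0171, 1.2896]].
sigma(A) ≈ {-6, -3, -1, 6}

A is real symmetric, so its spectrum consists of real eigenvalues. Expanding the characteristic polynomial of the displayed matrix gives
  det(λ I - A) = p(λ) = λ^4 + (4)λ^3 + (-32.9989)λ^2 + (-143.9981)λ + (-107.9985).
Solving p(λ) = 0 yields eigenvalues ≈ -6, -3, -1, 6. (A is shown rounded to 4 decimals, so these recover the underlying integer eigenvalues to within that precision.)
Verification: the trace of A = -4 equals the sum of eigenvalues -4, and det(A) ≈ -107.9985 matches the eigenvalue product -108.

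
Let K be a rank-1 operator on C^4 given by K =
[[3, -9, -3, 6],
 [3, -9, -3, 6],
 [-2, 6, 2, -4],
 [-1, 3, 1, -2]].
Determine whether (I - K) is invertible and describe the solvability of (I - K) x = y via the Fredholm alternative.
(I - K) is invertible (det(I - K) = 7 ≠ 0), so for every y in C^4 the equation (I - K) x = y has a unique solution.

K has rank 1, so it is an outer product K = u v^T: every row of K is a multiple of one row vector. Reading off the entries, u = (3, 3, -2, -1) and v = (1, -3, -1, 2) (row i of K equals u_i·v^T). A rank-one matrix u v^T satisfies K u = u (v·u) and kills the (3)-dimensional subspace v^⊥, so its characteristic polynomial is lambda^3 (lambda - v·u) with v·u = tr K = -6. Hence the eigenvalues of I - K are 1 (multiplicity 3) and 1 - (-6) = 7, so det(I - K) = 7. (Direct check: I - K =
[[-2, 9, 3, -6],
 [-3, 10, 3, -6],
 [2, -6, -1, 4],
 [1, -3, -1, 3]]
has determinant 7.) The finite-dimensional Fredholm alternative says: either (I - K) is invertible, or ker(I - K) ≠ {0} and then range(I - K) = ker((I - K)^*)^⊥, with dim ker(I - K) = dim ker((I - K)^*). Since det(I - K) ≠ 0, 1 is not an eigenvalue of K and ker(I - K) = {0}, so we are in the first case: for every y there is a unique x = (I - K)^(-1) y. Explicitly, by the Sherman–Morrison formula, (I - u v^T)^(-1) = I + u v^T/(1 - v·u), i.e. (I - K)^(-1) = I + K/(7).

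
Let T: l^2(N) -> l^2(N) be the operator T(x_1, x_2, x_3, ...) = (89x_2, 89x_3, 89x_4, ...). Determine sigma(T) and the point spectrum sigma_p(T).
sigma(T) = closed disk {z in C : |z| ≤ 89}; sigma_p(T) = open disk {z in C : |z| < 89}

Note T = 89·V where V is the unit left shift (V x)_k = x_{k+1}; so sigma(T) = 89·sigma(V) and ||T|| = 89||V||. ||T x||^2 = 7921sum_{k≥2} |x_k|^2 ≤ 7921||x||^2, with equality on {x : x_1 = 0}, so ||T|| = 89. For any lambda with |lambda| < 89, set r = lambda/89 (|r| < 1); the vector x = (1, r, r^2, ...) is in l^2 and satisfies T x = 89(r, r^2, ...) = lambda x, so lambda is an eigenvalue. On the boundary |lambda| = 89 the geometric series diverges, so no l^2 eigenvector exists, but these lambda lie in the approximate point spectrum. Hence sigma(T) is the closed disk of radius 89 and sigma_p(T) is the open disk.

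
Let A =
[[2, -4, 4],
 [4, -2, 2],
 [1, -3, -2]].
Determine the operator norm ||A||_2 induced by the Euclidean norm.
||A||_2 ≈ 7.5108 (= sqrt(largest eigenvalue of A^T A))

||A||_2 = sigma_max(A) = sqrt(lambda_max(A^T A)). Form the symmetric matrix M = A^T A =
[[21, -19, 14],
 [-19, 29, -14],
 [14, -14, 24]].
Its characteristic polynomial (trace, sum of principal 2x2 minors, determinant of M give the coefficients) is
  p(λ) = det(λ I - M) = λ^3 - 74λ^2 + 1056λ - 3600.
No integer candidate from the rational root theorem (±divisors of 3600) is a root, so the roots are irrational. The cubic discriminant is Δ = 274735872 > 0, so there are three distinct real roots. p(5) = -45 and p(6) = 288 have opposite signs, so a root lies in (5, 6); Newton's method refines it to λ ≈ 5.1172. p(12) = 144 and p(13) = -181 have opposite signs, so a root lies in (12, 13); Newton's method refines it to λ ≈ 12.4711. p(56) = -912 and p(57) = 1359 have opposite signs, so a root lies in (56, 57); Newton's method refines it to λ ≈ 56.4118. Check (Vieta): the three roots sum to 74, matching tr M = 74.
So the eigenvalues of A^T A are ≈ 5.1172, 12.4711, 56.4118 (all ≥ 0, as they must be for A^T A). The largest is λ_max ≈ 56.4118, hence ||A||_2 = sqrt(λ_max) ≈ 7.5108.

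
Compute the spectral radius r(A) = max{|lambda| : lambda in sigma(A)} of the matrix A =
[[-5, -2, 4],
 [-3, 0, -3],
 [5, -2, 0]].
r(A) ≈ 7.7334

The eigenvalues of A are the roots of its characteristic polynomial. With M = A (coefficients from the trace, the sum of principal 2x2 minors, and det A):
  p(λ) = det(λ I - M) = λ^3 + 5λ^2 - 32λ - 84.
No integer candidate from the rational root theorem (±divisors of 84) is a root, so the roots are irrational. The cubic discriminant is Δ = 250080 > 0, so there are three distinct real roots. p(-8) = -20 and p(-7) = 42 have opposite signs, so a root lies in (-8, -7); Newton's method refines it to λ ≈ -7.7334. p(-3) = 30 and p(-2) = -8 have opposite signs, so a root lies in (-3, -2); Newton's method refines it to λ ≈ -2.2012. p(4) = -68 and p(5) = 6 have opposite signs, so a root lies in (4, 5); Newton's method refines it to λ ≈ 4.9346. Check (Vieta): the three roots sum to -5, matching tr M = -5.
Thus the eigenvalues (to 4 decimals) are -7.7334 (modulus 7.7334); -2.2012 (modulus 2.2012); 4.9346 (modulus 4.9346). The spectral radius is the largest modulus: r(A) ≈ 7.7334. (Cross-check: r(A) ≤ ||A||_2 ≈ 7.8959; equality holds whenever A is normal, though it can also hold for some non-normal A.)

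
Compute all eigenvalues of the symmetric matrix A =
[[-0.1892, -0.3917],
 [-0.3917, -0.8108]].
sigma(A) ≈ {-1, 0}

A is real symmetric, so its spectrum consists of real eigenvalues. Expanding the characteristic polynomial of the displayed matrix gives
  det(λ I - A) = p(λ) = λ^2 + (1)λ + (0).
Solving p(λ) = 0 yields eigenvalues ≈ -1, 0. (A is shown rounded to 4 decimals, so these recover the underlying integer eigenvalues to within that precision.)
Verification: the trace of A = -1 equals the sum of eigenvalues -1, and det(A) ≈ -0.0000 matches the eigenvalue product 0.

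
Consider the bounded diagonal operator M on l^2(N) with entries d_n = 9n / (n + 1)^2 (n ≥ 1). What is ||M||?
||M|| = 9/4 (attained at n = 1)

For M diagonal, ||M|| = sup_n |d_n|. Treat f(x) = 9x / (x + 1)^2 for real x > 0. By the quotient rule, f'(x) = 9(1 - x)/(x + 1)^3, which is positive for x < 1 and negative for x > 1. So f has a unique maximum at x = 1, and since 1 is a positive integer, the supremum over n ≥ 1 is attained at n = 1: d_1 = 9·1/(1 + 1)^2 = 9·1/4 = 9/4. Hence ||M|| = 9/4.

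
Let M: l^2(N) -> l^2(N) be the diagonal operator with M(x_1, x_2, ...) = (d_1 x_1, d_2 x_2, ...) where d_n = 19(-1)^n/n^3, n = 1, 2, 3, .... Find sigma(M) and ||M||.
sigma(M) = {19(-1)^n/n^3 : n ≥ 1} ∪ {0}; ||M|| = 19

A bounded diagonal operator on l^2 with diagonal entries d_n has spectrum equal to the closure of {d_n : n ≥ 1}: every d_n is an eigenvalue (with eigenvector e_n), so {d_n} ⊂ sigma(M); the spectrum is closed, so its closure is too; and for lambda not in the closure, (M - lambda I) has bounded inverse (the diagonal entries 1/(d_n - lambda) are bounded). For our sequence d_n = 19(-1)^n/n^3, n = 1, 2, 3, ...:
  - {d_n} = {19(-1)^n/n^3 : n ≥ 1}; the only limit point is 0
  - closure = {19(-1)^n/n^3 : n ≥ 1} ∪ {0}
For the norm: a diagonal operator has ||M|| = sup_n |d_n|. Here |d_n| = 19/n^3 is decreasing, so sup_n |d_n| = |d_1| = 19. So ||M|| = 19.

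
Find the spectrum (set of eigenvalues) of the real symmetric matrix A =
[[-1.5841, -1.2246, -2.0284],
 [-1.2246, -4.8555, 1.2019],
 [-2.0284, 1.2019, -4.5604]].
sigma(A) ≈ {-6, -5, 0}

A is real symmetric, so its spectrum consists of real eigenvalues. Expanding the characteristic polynomial of the displayed matrix gives
  det(λ I - A) = p(λ) = λ^3 + (11)λ^2 + (30)λ + (0).
Solving p(λ) = 0 yields eigenvalues ≈ -6, -5, 0. (A is shown rounded to 4 decimals, so these recover the underlying integer eigenvalues to within that precision.)
Verification: the trace of A = -11 equals the sum of eigenvalues -11, and det(A) ≈ -0.0010 matches the eigenvalue product 0.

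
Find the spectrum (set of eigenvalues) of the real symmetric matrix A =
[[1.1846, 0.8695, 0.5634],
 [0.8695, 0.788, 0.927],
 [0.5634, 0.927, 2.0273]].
sigma(A) ≈ {0, 1, 3}

A is real symmetric, so its spectrum consists of real eigenvalues. Expanding the characteristic polynomial of the displayed matrix gives
  det(λ I - A) = p(λ) = λ^3 + (-4)λ^2 + (3)λ + (0).
Solving p(λ) = 0 yields eigenvalues ≈ 0, 1, 3. (A is shown rounded to 4 decimals, so these recover the underlying integer eigenvalues to within that precision.)
Verification: the trace of A = 4 equals the sum of eigenvalues 4, and det(A) ≈ -0.0001 matches the eigenvalue product 0.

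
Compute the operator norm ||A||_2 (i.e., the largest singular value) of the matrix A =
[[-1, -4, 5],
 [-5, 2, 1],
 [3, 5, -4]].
||A||_2 ≈ 9.5001 (= sqrt(largest eigenvalue of A^T A))

||A||_2 = sigma_max(A) = sqrt(lambda_max(A^T A)). Form the symmetric matrix M = A^T A =
[[35, 9, -22],
 [9, 45, -38],
 [-22, -38, 42]].
Its characteristic polynomial (trace, sum of principal 2x2 minors, determinant of M give the coefficients) is
  p(λ) = det(λ I - M) = λ^3 - 122λ^2 + 2926λ - 5476.
No integer candidate from the rational root theorem (±divisors of 5476) is a root, so the roots are irrational. The cubic discriminant is Δ = 21827537632 > 0, so there are three distinct real roots. p(2) = -104 and p(3) = 2231 have opposite signs, so a root lies in (2, 3); Newton's method refines it to λ ≈ 2.0425. p(29) = 1165 and p(30) = -496 have opposite signs, so a root lies in (29, 30); Newton's method refines it to λ ≈ 29.7055. p(90) = -1336 and p(91) = 4079 have opposite signs, so a root lies in (90, 91); Newton's method refines it to λ ≈ 90.2519. Check (Vieta): the three roots sum to 122, matching tr M = 122.
So the eigenvalues of A^T A are ≈ 2.0425, 29.7055, 90.2519 (all ≥ 0, as they must be for A^T A). The largest is λ_max ≈ 90.2519, hence ||A||_2 = sqrt(λ_max) ≈ 9.5001.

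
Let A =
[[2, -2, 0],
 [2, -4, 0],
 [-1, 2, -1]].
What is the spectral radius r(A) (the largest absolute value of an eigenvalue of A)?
r(A) = (2 + sqrt(20))/2 ≈ 3.2361

The eigenvalues of A are the roots of its characteristic polynomial. With M = A (coefficients from the trace, the sum of principal 2x2 minors, and det A):
  p(λ) = det(λ I - M) = λ^3 + 3λ^2 - 2λ - 4.
By the rational root theorem any rational root is an integer divisor of 4. Testing λ = -1: p(-1) = -1 + 3 + 2 - 4 = 0, so λ = -1 is a root. Dividing out (λ + 1) leaves p(λ) = (λ + 1)(λ^2 + 2λ - 4). For λ^2 + 2λ - 4 the discriminant is 20. It is nonnegative but not a perfect square, so the roots are real and irrational: λ = (-2 ± sqrt(20))/2 ≈ 1.2361, -3.2361.
Thus the eigenvalues (to 4 decimals) are 1.2361 (modulus 1.2361); -3.2361 (modulus 3.2361); -1 (modulus 1). The spectral radius is the largest modulus: r(A) = (2 + sqrt(20))/2 ≈ 3.2361. (Cross-check: r(A) ≤ ||A||_2 ≈ 5.7044; equality holds whenever A is normal, though it can also hold for some non-normal A.)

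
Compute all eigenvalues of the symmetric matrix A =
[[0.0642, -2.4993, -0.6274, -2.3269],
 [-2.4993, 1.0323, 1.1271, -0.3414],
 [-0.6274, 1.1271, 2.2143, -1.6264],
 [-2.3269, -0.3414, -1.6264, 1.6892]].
sigma(A) ≈ {-3, 0, 4} (4 with multiplicity 2)

A is real symmetric, so its spectrum consists of real eigenvalues. Expanding the characteristic polynomial of the displayed matrix gives
  det(λ I - A) = p(λ) = λ^4 + (-5)λ^3 + (-8)λ^2 + (48)λ + (-0.0019).
Solving p(λ) = 0 yields eigenvalues ≈ -3, 0, 4, 4. (A is shown rounded to 4 decimals, so these recover the underlying integer eigenvalues to within that precision.)
Verification: the trace of A = 5 equals the sum of eigenvalues 5, and det(A) ≈ -0.0019 matches the eigenvalue product 0.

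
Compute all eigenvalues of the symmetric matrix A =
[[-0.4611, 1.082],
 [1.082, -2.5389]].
sigma(A) ≈ {-3, 0}

A is real symmetric, so its spectrum consists of real eigenvalues. Expanding the characteristic polynomial of the displayed matrix gives
  det(λ I - A) = p(λ) = λ^2 + (3)λ + (0).
Solving p(λ) = 0 yields eigenvalues ≈ -3, 0. (A is shown rounded to 4 decimals, so these recover the underlying integer eigenvalues to within that precision.)
Verification: the trace of A = -3 equals the sum of eigenvalues -3, and det(A) ≈ -0.0000 matches the eigenvalue product 0.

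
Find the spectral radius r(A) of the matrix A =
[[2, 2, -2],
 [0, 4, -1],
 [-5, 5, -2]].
r(A) = 4

The eigenvalues of A are the roots of its characteristic polynomial. With M = A (coefficients from the trace, the sum of principal 2x2 minors, and det A):
  p(λ) = det(λ I - M) = λ^3 - 4λ^2 - 9λ + 36.
By the rational root theorem any rational root is an integer divisor of 36. Testing λ = -3: p(-3) = -27 - 36 + 27 + 36 = 0, so λ = -3 is a root. Dividing out (λ + 3) leaves p(λ) = (λ + 3)(λ^2 - 7λ + 12). For λ^2 - 7λ + 12 the discriminant is 1. It is a perfect square (1^2), so the roots are rational: λ = (7 ± 1)/2 = 4, 3.
Thus the eigenvalues (to 4 decimals) are 4 (modulus 4); 3 (modulus 3); -3 (modulus 3). The spectral radius is the largest modulus: r(A) = 4. (Cross-check: r(A) ≤ ||A||_2 ≈ 8.0881; equality holds whenever A is normal, though it can also hold for some non-normal A.)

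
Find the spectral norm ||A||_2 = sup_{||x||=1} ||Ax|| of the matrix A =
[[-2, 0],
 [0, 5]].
||A||_2 = 5 (= sqrt(largest eigenvalue of A^T A))

||A||_2 = sigma_max(A) = sqrt(lambda_max(A^T A)). Form the symmetric matrix M = A^T A =
[[4, 0],
 [0, 25]].
Its characteristic polynomial (trace, determinant of M give the coefficients) is
  p(λ) = det(λ I - M) = λ^2 - 29λ + 100.
For λ^2 - 29λ + 100 the discriminant is 441. It is a perfect square (21^2), so the roots are rational: λ = (29 ± 21)/2 = 25, 4.
So the eigenvalues of A^T A are ≈ 4, 25 (all ≥ 0, as they must be for A^T A). The largest is λ_max = 25, hence ||A||_2 = sqrt(λ_max) = 5.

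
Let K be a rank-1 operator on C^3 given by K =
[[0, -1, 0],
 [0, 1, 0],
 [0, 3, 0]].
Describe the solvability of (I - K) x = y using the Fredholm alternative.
(I - K) is singular (det(I - K) = 0, i.e. 1 ∈ sigma(K)). (I - K) x = y is solvable iff y ⊥ ker((I - K)^*) = span{(0, -1, 0)}, i.e. iff -y_2 = 0. When solvable, the solutions are x = y + c·(1, -1, -3), c arbitrary (ker(I - K) = span{(1, -1, -3)}, dimension 1).

K has rank 1, so it is an outer product K = u v^T: every row of K is a multiple of one row vector. Reading off the entries, u = (1, -1, -3) and v = (0, -1, 0) (row i of K equals u_i·v^T). A rank-one matrix u v^T satisfies K u = u (v·u) and kills the (2)-dimensional subspace v^⊥, so its characteristic polynomial is lambda^2 (lambda - v·u) with v·u = tr K = 1. Hence the eigenvalues of I - K are 1 (multiplicity 2) and 1 - (1) = 0, so det(I - K) = 0. (Direct check: I - K =
[[1, 1, 0],
 [0, 0, 0],
 [0, -3, 1]]
has determinant 0.) So 1 is an eigenvalue of K and (I - K) is not invertible. The finite-dimensional Fredholm alternative says: either (I - K) is invertible, or ker(I - K) ≠ {0} and then range(I - K) = ker((I - K)^*)^⊥, with dim ker(I - K) = dim ker((I - K)^*). We are in the second case, so we need both kernels. Kernel of I - K: (I - K) u = u - u (v·u) = u - u = 0, so ker(I - K) = span{u} = span{(1, -1, -3)} (it is exactly 1-dimensional because rank(I - K) = 2). Kernel of the adjoint: K is real, so (I - K)^* = I - K^T = I - v u^T, and (I - v u^T) v = v - v (u·v) = 0; hence ker((I - K)^*) = span{v} = span{(0, -1, 0)}. Therefore (I - K) x = y is solvable iff <y, v> = 0, i.e. iff -y_2 = 0. When this holds, K y = u (v·y) = 0, so (I - K) y = y and x = y is a particular solution; the full solution set is the line x = y + c·u = y + c·(1, -1, -3), c ∈ C.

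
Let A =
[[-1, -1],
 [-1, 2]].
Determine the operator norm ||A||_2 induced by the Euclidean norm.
||A||_2 = sqrt((7 + sqrt(13))/2) ≈ 2.3028 (= sqrt(largest eigenvalue of A^T A))

||A||_2 = sigma_max(A) = sqrt(lambda_max(A^T A)). Form the symmetric matrix M = A^T A =
[[2, -1],
 [-1, 5]].
Its characteristic polynomial (trace, determinant of M give the coefficients) is
  p(λ) = det(λ I - M) = λ^2 - 7λ + 9.
For λ^2 - 7λ + 9 the discriminant is 13. It is nonnegative but not a perfect square, so the roots are real and irrational: λ = (7 ± sqrt(13))/2 ≈ 5.3028, 1.6972.
So the eigenvalues of A^T A are ≈ 1.6972, 5.3028 (all ≥ 0, as they must be for A^T A). The largest is λ_max = (7 + sqrt(13))/2 ≈ 5.3028, hence ||A||_2 = sqrt(λ_max) = sqrt((7 + sqrt(13))/2) ≈ 2.3028.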